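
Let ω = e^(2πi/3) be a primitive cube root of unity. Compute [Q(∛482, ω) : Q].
[Q(∛482, ω) : Q] = 6

[Q(∛482):Q] = 3 (min poly x^3 - 482, irreducible since 482 is not a perfect cube). [Q(ω):Q] = 2 (min poly x^2 + x + 1). Since Q(∛482) ⊂ R and ω ∉ R, we have ω ∉ Q(∛482), so x^2 + x + 1 remains irreducible over Q(∛482) and [Q(∛482, ω) : Q(∛482)] = 2. By the tower law, [Q(∛482, ω) : Q] = 3 · 2 = 6. (In fact Q(∛482, ω) is the splitting field of x^3 - 482 over Q.)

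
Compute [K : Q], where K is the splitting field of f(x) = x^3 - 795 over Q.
[K : Q] = 6

The roots of x^3 - 795 are ∛795, ω∛795, ω^2∛795 where ω = e^(2πi/3) is a primitive cube root of unity, so K = Q(∛795, ω). Now [Q(∛795):Q] = 3 (since 795 is not a perfect cube, x^3 - 795 is irreducible) and [Q(ω):Q] = 2. Both 2 and 3 divide [K:Q], and [K:Q] ≤ 3·2 = 6, so [K:Q] = 6. (Equivalently: Q(∛795) ⊂ R but ω ∉ R, so [K : Q(∛795)] = 2.)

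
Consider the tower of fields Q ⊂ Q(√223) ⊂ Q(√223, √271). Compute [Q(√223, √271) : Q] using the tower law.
[Q(√223, √271) : Q] = 4

[Q(√223):Q] = 2 (min poly x^2 - 223, irreducible since 223 is squarefree > 1). For the top step, suppose √271 ∈ Q(√223), say √271 = c + d√223 with c, d ∈ Q. Squaring: 271 = c^2 + 223d^2 + 2cd√223. Since √223 ∉ Q this forces 2cd = 0. If d = 0 then √271 = c ∈ Q, contradicting 271 squarefree > 1. If c = 0 then 271 = 223d^2, so 223·271 = (223d)^2 is a perfect square in Q — but 223·271 = 60433 is not a perfect square (since 223 and 271 are distinct squarefree integers). Contradiction. Hence √271 ∉ Q(√223), so x^2 - 271 stays irreducible over Q(√223) and [Q(√223, √271) : Q(√223)] = 2. By the tower law, [Q(√223, √271) : Q] = 2 · 2 = 4.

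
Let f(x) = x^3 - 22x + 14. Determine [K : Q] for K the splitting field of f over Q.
[K : Q] = 6

By the rational root test, any rational root of the monic integer polynomial f(x) = x^3 - 22x + 14 must be an integer dividing the constant term 14, i.e. one of ±{1, 2, 7, 14}. Evaluating: f(1) = -7, f(-1) = 35, f(2) = -22, f(-2) = 50, f(7) = 203, f(-7) = -175, f(14) = 2450, f(-14) = -2422; none is 0, so f has no rational root and is therefore irreducible over Q (a cubic with no linear factor over a field is irreducible). For an irreducible cubic, the Galois group is A_3 or S_3 according as the discriminant disc(f) = -4a^3 - 27b^2 = -4·(-22)^3 - 27·(14)^2 = 37300 is or is not a square in Q. Here disc(f) = 37300 is not a perfect square in Q, so the Galois group of f over Q is not contained in A_3 and must be all of S_3. The splitting field has degree |S_3| = 6 over Q, so [K : Q] = 6.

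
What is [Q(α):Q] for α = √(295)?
[Q(α):Q] = 2

[Q(α):Q] equals the degree of the minimal polynomial of α. Here α^2 = 295 and x^2 - 295 is irreducible (d = 295 is squarefree, ≠ 1, hence not a square), so deg(m_α) = 2. Thus [Q(α):Q] = 2.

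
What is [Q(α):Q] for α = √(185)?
[Q(α):Q] = 2

[Q(α):Q] equals the degree of the minimal polynomial of α. Here α^2 = 185 and x^2 - 185 is irreducible (d = 185 is squarefree, ≠ 1, hence not a square), so deg(m_α) = 2. Thus [Q(α):Q] = 2.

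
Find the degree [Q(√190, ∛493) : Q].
[Q(√190, ∛493) : Q] = 6

Let L = Q(√190, ∛493). Since Q(√190) ⊂ L and [Q(√190):Q] = 2, the tower law gives 2 | [L:Q]. Likewise Q(∛493) ⊂ L with [Q(∛493):Q] = 3 (because 493 is not a perfect cube), so 3 | [L:Q]. As gcd(2,3) = 1, [L:Q] is divisible by 6. Conversely L is generated over Q by √190 and ∛493, so [L:Q] ≤ 2·3 = 6. Therefore [Q(√190, ∛493) : Q] = 6.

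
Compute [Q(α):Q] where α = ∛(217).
[Q(α):Q] = 3

The minimal polynomial of α is x^3 - 217, irreducible over Q since 217 is not a perfect cube (so x^3 - 217 has no rational root). Hence [Q(α):Q] = deg(m_α) = 3.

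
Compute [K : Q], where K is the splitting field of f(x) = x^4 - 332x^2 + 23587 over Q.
[K : Q] = 4

Solving the quadratic in x^2: x^2 = (332 ± √(332^2 - 4·23587))/2 = (332 ± √15876)/2 = (332 ± 126)/2, giving x^2 = 229 or x^2 = 103. So f(x) = (x^2 - 229)(x^2 - 103) and the roots of f are ±√229, ±√103. Hence the splitting field is K = Q(√229, √103). Since 229 and 103 are distinct squarefree integers > 1, their product 23587 is not a perfect square, so √103 ∉ Q(√229). By the tower law [K:Q] = [Q(√229,√103):Q(√229)] · [Q(√229):Q] = 2 · 2 = 4.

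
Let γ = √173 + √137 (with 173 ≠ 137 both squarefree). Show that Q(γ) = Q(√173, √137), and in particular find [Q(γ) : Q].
[Q(γ) : Q] = 4 (equivalently, Q(γ) = Q(√173, √137))

Obviously Q(γ) ⊆ Q(√173, √137), and [Q(√173, √137):Q] = 4 (since 173, 137 are distinct squarefree integers > 1 with 23701 not a perfect square). To show equality we compute the minimal polynomial of γ. From γ = √173 + √137: γ^2 = 173 + 2√(23701) + 137 = 310 + 2√(23701), so γ^2 - 310 = 2√(23701); squaring, (γ^2 - 310)^2 = 4·23701, i.e. γ^4 - 620γ^2 + 96100 - 94804 = 0, i.e. γ^4 - 620γ^2 + 1296 = 0. So γ is a root of x^4 - 620x^2 + 1296. This polynomial is irreducible over Q: it has no rational root (each ±√173 ± √137 is irrational), and any factorization into two quadratics over Q would force √(23701) ∈ Q (pairing opposite roots) or √173, √137 ∈ Q (other pairings), all impossible. Hence [Q(γ):Q] = 4 = [Q(√173, √137):Q], so Q(γ) = Q(√173, √137).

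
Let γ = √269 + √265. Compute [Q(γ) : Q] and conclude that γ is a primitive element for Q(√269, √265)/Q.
[Q(γ) : Q] = 4 (equivalently, Q(γ) = Q(√269, √265))

Obviously Q(γ) ⊆ Q(√269, √265), and [Q(√269, √265):Q] = 4 (since 269, 265 are distinct squarefree integers > 1 with 71285 not a perfect square). To show equality we compute the minimal polynomial of γ. From γ = √269 + √265: γ^2 = 269 + 2√(71285) + 265 = 534 + 2√(71285), so γ^2 - 534 = 2√(71285); squaring, (γ^2 - 534)^2 = 4·71285, i.e. γ^4 - 1068γ^2 + 285156 - 285140 = 0, i.e. γ^4 - 1068γ^2 + 16 = 0. So γ is a root of x^4 - 1068x^2 + 16. This polynomial is irreducible over Q: it has no rational root (each ±√269 ± √265 is irrational), and any factorization into two quadratics over Q would force √(71285) ∈ Q (pairing opposite roots) or √269, √265 ∈ Q (other pairings), all impossible. Hence [Q(γ):Q] = 4 = [Q(√269, √265):Q], so Q(γ) = Q(√269, √265).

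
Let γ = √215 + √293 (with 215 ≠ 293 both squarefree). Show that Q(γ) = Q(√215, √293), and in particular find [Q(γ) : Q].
[Q(γ) : Q] = 4 (equivalently, Q(γ) = Q(√215, √293))

Obviously Q(γ) ⊆ Q(√215, √293), and [Q(√215, √293):Q] = 4 (since 215, 293 are distinct squarefree integers > 1 with 62995 not a perfect square). To show equality we compute the minimal polynomial of γ. From γ = √215 + √293: γ^2 = 215 + 2√(62995) + 293 = 508 + 2√(62995), so γ^2 - 508 = 2√(62995); squaring, (γ^2 - 508)^2 = 4·62995, i.e. γ^4 - 1016γ^2 + 258064 - 251980 = 0, i.e. γ^4 - 1016γ^2 + 6084 = 0. So γ is a root of x^4 - 1016x^2 + 6084. This polynomial is irreducible over Q: it has no rational root (each ±√215 ± √293 is irrational), and any factorization into two quadratics over Q would force √(62995) ∈ Q (pairing opposite roots) or √215, √293 ∈ Q (other pairings), all impossible. Hence [Q(γ):Q] = 4 = [Q(√215, √293):Q], so Q(γ) = Q(√215, √293).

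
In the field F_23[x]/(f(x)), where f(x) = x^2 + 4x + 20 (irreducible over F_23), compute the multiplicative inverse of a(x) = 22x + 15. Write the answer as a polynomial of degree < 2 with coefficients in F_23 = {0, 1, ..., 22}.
a(x)^(-1) ≡ 4x + 7 (mod f(x))

Since f is irreducible over F_23, F_23[x]/(f) is a field and a(x) ≠ 0 has an inverse. Apply the extended Euclidean algorithm to f(x) and a(x) in F_23[x]: f(x) = (22x + 4)·a(x) + (6). The last nonzero remainder is the constant 6 = gcd(f, a) in F_23. Back-substituting through the division chain expresses 6 = s(x)·a(x) + t(x)·f(x) with s(x) ≡ x + 19 (mod f), so (x + 19)·a(x) ≡ 6 (mod f). Multiplying by 6^(-1) ≡ 4 in F_23 gives a(x)^(-1) ≡ 4·(x + 19) ≡ 4x + 7 (mod f). Check: (22x + 15)·(4x + 7) = 19x^2 + 7x + 13 ≡ 1 (mod x^2 + 4x + 20).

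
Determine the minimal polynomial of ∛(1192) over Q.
m_α(x) = x^3 - 1192

α satisfies α^3 = 1192, so x^3 - 1192 annihilates α. By the rational root test, a rational root p/q (in lowest terms) of x^3 - 1192 would satisfy p^3 = 1192 q^3, forcing q = 1 and p^3 = 1192; but 1192 is not a perfect cube, contradiction. A monic cubic over Q with no rational root is irreducible (any nontrivial factorization would include a linear factor). Hence x^3 - 1192 is the minimal polynomial of α, and in particular [Q(α):Q] = 3.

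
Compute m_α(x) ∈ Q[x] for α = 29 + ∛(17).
m_α(x) = x^3 - 87x^2 + 2523x - 24406

Set β = α - 29 = ∛(17), so β^3 = 17. Then (α - 29)^3 - 17 = 0, i.e. α is a root of g(x) = (x - 29)^3 - 17 = x^3 - 87x^2 + 2523x - 24406. Since g(x) = h(x - 29) where h(x) = x^3 - 17, and h is irreducible over Q (because 17 is not a perfect cube, so h has no rational root, and a monic cubic with no rational root is irreducible), g is also irreducible (irreducibility is preserved under the substitution x → x - 29). Hence m_α(x) = x^3 - 87x^2 + 2523x - 24406.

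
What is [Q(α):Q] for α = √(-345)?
[Q(α):Q] = 2

[Q(α):Q] equals the degree of the minimal polynomial of α. Here α^2 = -345 and x^2 + 345 is irreducible (d = -345 is squarefree, ≠ 1, hence not a square), so deg(m_α) = 2. Thus [Q(α):Q] = 2.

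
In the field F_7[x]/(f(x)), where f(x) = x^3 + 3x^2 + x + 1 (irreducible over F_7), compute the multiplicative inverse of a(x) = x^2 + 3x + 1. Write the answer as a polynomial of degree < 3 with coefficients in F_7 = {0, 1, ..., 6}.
a(x)^(-1) ≡ 6x (mod f(x))

Since f is irreducible over F_7, F_7[x]/(f) is a field and a(x) ≠ 0 has an inverse. Apply the extended Euclidean algorithm to f(x) and a(x) in F_7[x]: f(x) = (x)·a(x) + (1). The last nonzero remainder is the constant 1 = gcd(f, a) in F_7. Back-substituting through the division chain expresses 1 = s(x)·a(x) + t(x)·f(x) with s(x) ≡ 6x (mod f), so a(x)^(-1) ≡ s(x) = 6x (mod f). Check: (x^2 + 3x + 1)·(6x) = 6x^3 + 4x^2 + 6x ≡ 1 (mod x^3 + 3x^2 + x + 1).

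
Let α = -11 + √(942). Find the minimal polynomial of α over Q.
m_α(x) = x^2 + 22x - 821

From α + 11 = √(942), squaring gives (α + 11)^2 = 942, i.e. α^2 + 22α + 121 = 942, so α^2 + 22α - 821 = 0. The discriminant of x^2 + 22x - 821 is (22)^2 - 4·(-821) = 484 + 3284 = 3768, and 4·(942) is not a perfect square in Q since 942 is squarefree and ≠ 1. Hence x^2 + 22x - 821 is irreducible over Q and is the minimal polynomial of α.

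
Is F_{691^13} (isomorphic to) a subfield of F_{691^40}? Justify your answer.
No: F_{691^13} is not a subfield of F_{691^40}

F_{p^m} embeds in F_{p^n} iff m | n. Here 13 ∤ 40 (since 40 = 3·13 + 1 with remainder 1 ≠ 0), so F_{691^13} is not a subfield of F_{691^40}. Equivalently: if it were, the tower law would give 13 = [F_{691^13}:F_691] dividing [F_{691^40}:F_691] = 40, contradiction.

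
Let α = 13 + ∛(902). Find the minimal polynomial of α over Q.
m_α(x) = x^3 - 39x^2 + 507x - 3099

Set β = α - 13 = ∛(902), so β^3 = 902. Then (α - 13)^3 - 902 = 0, i.e. α is a root of g(x) = (x - 13)^3 - 902 = x^3 - 39x^2 + 507x - 3099. Since g(x) = h(x - 13) where h(x) = x^3 - 902, and h is irreducible over Q (because 902 is not a perfect cube, so h has no rational root, and a monic cubic with no rational root is irreducible), g is also irreducible (irreducibility is preserved under the substitution x → x - 13). Hence m_α(x) = x^3 - 39x^2 + 507x - 3099.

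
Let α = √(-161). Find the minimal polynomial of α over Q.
m_α(x) = x^2 + 161

α satisfies α^2 + 161 = 0, so x^2 + 161 annihilates α. Since d = -161 is squarefree and ≠ 1, it is not a perfect square in Q, so x^2 + 161 has no rational root and is therefore irreducible over Q (a degree-2 polynomial over a field is irreducible iff it has no root). Hence m_α(x) = x^2 + 161.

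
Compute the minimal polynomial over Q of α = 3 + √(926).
m_α(x) = x^2 - 6x - 917

From α - 3 = √(926), squaring gives (α - 3)^2 = 926, i.e. α^2 - 6α + 9 = 926, so α^2 - 6α - 917 = 0. The discriminant of x^2 - 6x - 917 is (-6)^2 - 4·(-917) = 36 + 3668 = 3704, and 4·(926) is not a perfect square in Q since 926 is squarefree and ≠ 1. Hence x^2 - 6x - 917 is irreducible over Q and is the minimal polynomial of α.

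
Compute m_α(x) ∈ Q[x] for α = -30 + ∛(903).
m_α(x) = x^3 + 90x^2 + 2700x + 26097

Set β = α + 30 = ∛(903), so β^3 = 903. Then (α + 30)^3 - 903 = 0, i.e. α is a root of g(x) = (x + 30)^3 - 903 = x^3 + 90x^2 + 2700x + 26097. Since g(x) = h(x + 30) where h(x) = x^3 - 903, and h is irreducible over Q (because 903 is not a perfect cube, so h has no rational root, and a monic cubic with no rational root is irreducible), g is also irreducible (irreducibility is preserved under the substitution x → x + 30). Hence m_α(x) = x^3 + 90x^2 + 2700x + 26097.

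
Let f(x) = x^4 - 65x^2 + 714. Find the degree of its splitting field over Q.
[K : Q] = 4

Solving the quadratic in x^2: x^2 = (65 ± √(65^2 - 4·714))/2 = (65 ± √1369)/2 = (65 ± 37)/2, giving x^2 = 51 or x^2 = 14. So f(x) = (x^2 - 51)(x^2 - 14) and the roots of f are ±√51, ±√14. Hence the splitting field is K = Q(√51, √14). Since 51 and 14 are distinct squarefree integers > 1, their product 714 is not a perfect square, so √14 ∉ Q(√51). By the tower law [K:Q] = [Q(√51,√14):Q(√51)] · [Q(√51):Q] = 2 · 2 = 4.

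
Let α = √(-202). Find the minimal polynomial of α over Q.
m_α(x) = x^2 + 202

α satisfies α^2 + 202 = 0, so x^2 + 202 annihilates α. Since d = -202 is squarefree and ≠ 1, it is not a perfect square in Q, so x^2 + 202 has no rational root and is therefore irreducible over Q (a degree-2 polynomial over a field is irreducible iff it has no root). Hence m_α(x) = x^2 + 202.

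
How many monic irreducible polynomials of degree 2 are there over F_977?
There are 476776 monic irreducible polynomials of degree 2 over F_977

Each element of F_{977^2} that lies in no proper subfield is a root of exactly one monic irreducible of degree 2 over F_977, and each such polynomial has 2 distinct roots in F_{977^2}. By Möbius inversion the count is N_977(2) = (1/2) Σ_{d|2} μ(2/d) · 977^d = (1/2)(μ(2)·977^1 + μ(1)·977^2) = 953552/2 = 476776.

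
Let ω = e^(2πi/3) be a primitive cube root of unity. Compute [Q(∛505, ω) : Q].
[Q(∛505, ω) : Q] = 6

[Q(∛505):Q] = 3 (min poly x^3 - 505, irreducible since 505 is not a perfect cube). [Q(ω):Q] = 2 (min poly x^2 + x + 1). Since Q(∛505) ⊂ R and ω ∉ R, we have ω ∉ Q(∛505), so x^2 + x + 1 remains irreducible over Q(∛505) and [Q(∛505, ω) : Q(∛505)] = 2. By the tower law, [Q(∛505, ω) : Q] = 3 · 2 = 6. (In fact Q(∛505, ω) is the splitting field of x^3 - 505 over Q.)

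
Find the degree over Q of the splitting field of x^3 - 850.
[K : Q] = 6

The roots of x^3 - 850 are ∛850, ω∛850, ω^2∛850 where ω = e^(2πi/3) is a primitive cube root of unity, so K = Q(∛850, ω). Now [Q(∛850):Q] = 3 (since 850 is not a perfect cube, x^3 - 850 is irreducible) and [Q(ω):Q] = 2. Both 2 and 3 divide [K:Q], and [K:Q] ≤ 3·2 = 6, so [K:Q] = 6. (Equivalently: Q(∛850) ⊂ R but ω ∉ R, so [K : Q(∛850)] = 2.)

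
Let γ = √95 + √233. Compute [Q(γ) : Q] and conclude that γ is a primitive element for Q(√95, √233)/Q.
[Q(γ) : Q] = 4 (equivalently, Q(γ) = Q(√95, √233))

Obviously Q(γ) ⊆ Q(√95, √233), and [Q(√95, √233):Q] = 4 (since 95, 233 are distinct squarefree integers > 1 with 22135 not a perfect square). To show equality we compute the minimal polynomial of γ. From γ = √95 + √233: γ^2 = 95 + 2√(22135) + 233 = 328 + 2√(22135), so γ^2 - 328 = 2√(22135); squaring, (γ^2 - 328)^2 = 4·22135, i.e. γ^4 - 656γ^2 + 107584 - 88540 = 0, i.e. γ^4 - 656γ^2 + 19044 = 0. So γ is a root of x^4 - 656x^2 + 19044. This polynomial is irreducible over Q: it has no rational root (each ±√95 ± √233 is irrational), and any factorization into two quadratics over Q would force √(22135) ∈ Q (pairing opposite roots) or √95, √233 ∈ Q (other pairings), all impossible. Hence [Q(γ):Q] = 4 = [Q(√95, √233):Q], so Q(γ) = Q(√95, √233).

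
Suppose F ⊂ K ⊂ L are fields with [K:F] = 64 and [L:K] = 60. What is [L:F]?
[L:F] = 3840

The tower law says that for any tower of field extensions F ⊂ K ⊂ L with finite degrees, [L:F] = [L:K] · [K:F]. Here this gives [L:F] = 60 · 64 = 3840.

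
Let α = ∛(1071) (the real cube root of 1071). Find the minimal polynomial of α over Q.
m_α(x) = x^3 - 1071

α satisfies α^3 = 1071, so x^3 - 1071 annihilates α. By the rational root test, a rational root p/q (in lowest terms) of x^3 - 1071 would satisfy p^3 = 1071 q^3, forcing q = 1 and p^3 = 1071; but 1071 is not a perfect cube, contradiction. A monic cubic over Q with no rational root is irreducible (any nontrivial factorization would include a linear factor). Hence x^3 - 1071 is the minimal polynomial of α, and in particular [Q(α):Q] = 3.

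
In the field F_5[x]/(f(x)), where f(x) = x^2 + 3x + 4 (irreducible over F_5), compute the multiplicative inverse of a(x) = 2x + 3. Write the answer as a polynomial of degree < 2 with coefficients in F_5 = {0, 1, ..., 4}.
a(x)^(-1) ≡ 4x + 1 (mod f(x))

Since f is irreducible over F_5, F_5[x]/(f) is a field and a(x) ≠ 0 has an inverse. Apply the extended Euclidean algorithm to f(x) and a(x) in F_5[x]: f(x) = (3x + 2)·a(x) + (3). The last nonzero remainder is the constant 3 = gcd(f, a) in F_5. Back-substituting through the division chain expresses 3 = s(x)·a(x) + t(x)·f(x) with s(x) ≡ 2x + 3 (mod f), so (2x + 3)·a(x) ≡ 3 (mod f). Multiplying by 3^(-1) ≡ 2 in F_5 gives a(x)^(-1) ≡ 2·(2x + 3) ≡ 4x + 1 (mod f). Check: (2x + 3)·(4x + 1) = 3x^2 + 4x + 3 ≡ 1 (mod x^2 + 3x + 4).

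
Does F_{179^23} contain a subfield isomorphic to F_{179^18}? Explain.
No: F_{179^18} is not a subfield of F_{179^23}

F_{p^m} embeds in F_{p^n} iff m | n. Here 18 ∤ 23 (since 23 = 1·18 + 5 with remainder 5 ≠ 0), so F_{179^18} is not a subfield of F_{179^23}. Equivalently: if it were, the tower law would give 18 = [F_{179^18}:F_179] dividing [F_{179^23}:F_179] = 23, contradiction.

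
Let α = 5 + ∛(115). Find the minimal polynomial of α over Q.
m_α(x) = x^3 - 15x^2 + 75x - 240

Set β = α - 5 = ∛(115), so β^3 = 115. Then (α - 5)^3 - 115 = 0, i.e. α is a root of g(x) = (x - 5)^3 - 115 = x^3 - 15x^2 + 75x - 240. Since g(x) = h(x - 5) where h(x) = x^3 - 115, and h is irreducible over Q (because 115 is not a perfect cube, so h has no rational root, and a monic cubic with no rational root is irreducible), g is also irreducible (irreducibility is preserved under the substitution x → x - 5). Hence m_α(x) = x^3 - 15x^2 + 75x - 240.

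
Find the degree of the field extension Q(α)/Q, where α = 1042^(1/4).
[Q(α):Q] = 4

α is a root of x^4 - 1042. By Eisenstein's criterion at the prime p = 2 (which divides the constant term 1042 but p^2 = 4 does not, since 1042 is squarefree), x^4 - 1042 is irreducible over Q. Hence [Q(α):Q] = 4.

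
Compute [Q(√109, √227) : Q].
[Q(√109, √227) : Q] = 4

[Q(√109):Q] = 2 (min poly x^2 - 109, irreducible since 109 is squarefree > 1). For the top step, suppose √227 ∈ Q(√109), say √227 = c + d√109 with c, d ∈ Q. Squaring: 227 = c^2 + 109d^2 + 2cd√109. Since √109 ∉ Q this forces 2cd = 0. If d = 0 then √227 = c ∈ Q, contradicting 227 squarefree > 1. If c = 0 then 227 = 109d^2, so 109·227 = (109d)^2 is a perfect square in Q — but 109·227 = 24743 is not a perfect square (since 109 and 227 are distinct squarefree integers). Contradiction. Hence √227 ∉ Q(√109), so x^2 - 227 stays irreducible over Q(√109) and [Q(√109, √227) : Q(√109)] = 2. By the tower law, [Q(√109, √227) : Q] = 2 · 2 = 4.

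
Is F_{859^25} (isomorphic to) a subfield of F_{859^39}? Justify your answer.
No: F_{859^25} is not a subfield of F_{859^39}

F_{p^m} embeds in F_{p^n} iff m | n. Here 25 ∤ 39 (since 39 = 1·25 + 14 with remainder 14 ≠ 0), so F_{859^25} is not a subfield of F_{859^39}. Equivalently: if it were, the tower law would give 25 = [F_{859^25}:F_859] dividing [F_{859^39}:F_859] = 39, contradiction.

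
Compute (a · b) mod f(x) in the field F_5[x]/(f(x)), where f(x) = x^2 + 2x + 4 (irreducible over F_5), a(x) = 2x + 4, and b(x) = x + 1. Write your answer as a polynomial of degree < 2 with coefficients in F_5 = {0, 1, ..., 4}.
a · b ≡ 2x + 1 (mod f(x))

Multiply in F_5[x]: a(x)·b(x) = (2x + 4)·(x + 1) = 2x^2 + x + 4. This has degree ≥ 2, so divide by f(x) over F_5: 2x^2 + x + 4 = (2)·(x^2 + 2x + 4) + (2x + 1). Hence a·b ≡ 2x + 1 (mod f). (F_5[x]/(f) is a field with 5^2 = 25 elements since f is irreducible of degree 2.)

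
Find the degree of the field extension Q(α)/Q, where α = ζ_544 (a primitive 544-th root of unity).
[Q(α):Q] = 256

The minimal polynomial of ζ_544 over Q is the 544-th cyclotomic polynomial Φ_544(x), which is irreducible over Q and has degree φ(544) = 256. Hence [Q(α):Q] = φ(544) = 256.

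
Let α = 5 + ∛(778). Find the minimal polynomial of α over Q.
m_α(x) = x^3 - 15x^2 + 75x - 903

Set β = α - 5 = ∛(778), so β^3 = 778. Then (α - 5)^3 - 778 = 0, i.e. α is a root of g(x) = (x - 5)^3 - 778 = x^3 - 15x^2 + 75x - 903. Since g(x) = h(x - 5) where h(x) = x^3 - 778, and h is irreducible over Q (because 778 is not a perfect cube, so h has no rational root, and a monic cubic with no rational root is irreducible), g is also irreducible (irreducibility is preserved under the substitution x → x - 5). Hence m_α(x) = x^3 - 15x^2 + 75x - 903.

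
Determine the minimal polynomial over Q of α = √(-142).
m_α(x) = x^2 + 142

α satisfies α^2 + 142 = 0, so x^2 + 142 annihilates α. Since d = -142 is squarefree and ≠ 1, it is not a perfect square in Q, so x^2 + 142 has no rational root and is therefore irreducible over Q (a degree-2 polynomial over a field is irreducible iff it has no root). Hence m_α(x) = x^2 + 142.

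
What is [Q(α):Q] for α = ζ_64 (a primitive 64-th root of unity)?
[Q(α):Q] = 32

The minimal polynomial of ζ_64 over Q is the 64-th cyclotomic polynomial Φ_64(x), which is irreducible over Q and has degree φ(64) = 32. Hence [Q(α):Q] = φ(64) = 32.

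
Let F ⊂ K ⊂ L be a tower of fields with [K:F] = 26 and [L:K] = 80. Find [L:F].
[L:F] = 2080

The tower law says that for any tower of field extensions F ⊂ K ⊂ L with finite degrees, [L:F] = [L:K] · [K:F]. Here this gives [L:F] = 80 · 26 = 2080.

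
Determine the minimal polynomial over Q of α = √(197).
m_α(x) = x^2 - 197

α satisfies α^2 - 197 = 0, so x^2 - 197 annihilates α. Since d = 197 is squarefree and ≠ 1, it is not a perfect square in Q, so x^2 - 197 has no rational root and is therefore irreducible over Q (a degree-2 polynomial over a field is irreducible iff it has no root). Hence m_α(x) = x^2 - 197.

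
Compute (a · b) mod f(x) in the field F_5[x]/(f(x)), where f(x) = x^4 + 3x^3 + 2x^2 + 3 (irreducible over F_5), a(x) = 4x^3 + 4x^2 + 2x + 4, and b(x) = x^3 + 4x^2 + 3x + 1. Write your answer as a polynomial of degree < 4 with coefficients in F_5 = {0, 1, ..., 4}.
a · b ≡ 3x^3 + 3x^2 (mod f(x))

Multiply in F_5[x]: a(x)·b(x) = (4x^3 + 4x^2 + 2x + 4)·(x^3 + 4x^2 + 3x + 1) = 4x^6 + 3x^3 + x^2 + 4x + 4. This has degree ≥ 4, so divide by f(x) over F_5: 4x^6 + 3x^3 + x^2 + 4x + 4 = (4x^2 + 3x + 3)·(x^4 + 3x^3 + 2x^2 + 3) + (3x^3 + 3x^2). Hence a·b ≡ 3x^3 + 3x^2 (mod f). (F_5[x]/(f) is a field with 5^4 = 625 elements since f is irreducible of degree 4.)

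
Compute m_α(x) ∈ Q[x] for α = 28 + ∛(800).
m_α(x) = x^3 - 84x^2 + 2352x - 22752

Set β = α - 28 = ∛(800), so β^3 = 800. Then (α - 28)^3 - 800 = 0, i.e. α is a root of g(x) = (x - 28)^3 - 800 = x^3 - 84x^2 + 2352x - 22752. Since g(x) = h(x - 28) where h(x) = x^3 - 800, and h is irreducible over Q (because 800 is not a perfect cube, so h has no rational root, and a monic cubic with no rational root is irreducible), g is also irreducible (irreducibility is preserved under the substitution x → x - 28). Hence m_α(x) = x^3 - 84x^2 + 2352x - 22752.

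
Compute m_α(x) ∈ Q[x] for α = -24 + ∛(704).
m_α(x) = x^3 + 72x^2 + 1728x + 13120

Set β = α + 24 = ∛(704), so β^3 = 704. Then (α + 24)^3 - 704 = 0, i.e. α is a root of g(x) = (x + 24)^3 - 704 = x^3 + 72x^2 + 1728x + 13120. Since g(x) = h(x + 24) where h(x) = x^3 - 704, and h is irreducible over Q (because 704 is not a perfect cube, so h has no rational root, and a monic cubic with no rational root is irreducible), g is also irreducible (irreducibility is preserved under the substitution x → x + 24). Hence m_α(x) = x^3 + 72x^2 + 1728x + 13120.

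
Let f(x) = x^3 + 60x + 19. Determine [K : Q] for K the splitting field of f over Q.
[K : Q] = 6

By the rational root test, any rational root of the monic integer polynomial f(x) = x^3 + 60x + 19 must be an integer dividing the constant term 19, i.e. one of ±{1, 19}. Evaluating: f(1) = 80, f(-1) = -42, f(19) = 8018, f(-19) = -7980; none is 0, so f has no rational root and is therefore irreducible over Q (a cubic with no linear factor over a field is irreducible). For an irreducible cubic, the Galois group is A_3 or S_3 according as the discriminant disc(f) = -4a^3 - 27b^2 = -4·(60)^3 - 27·(19)^2 = -873747 is or is not a square in Q. Here disc(f) = -873747 is not a perfect square in Q, so the Galois group of f over Q is not contained in A_3 and must be all of S_3. The splitting field has degree |S_3| = 6 over Q, so [K : Q] = 6.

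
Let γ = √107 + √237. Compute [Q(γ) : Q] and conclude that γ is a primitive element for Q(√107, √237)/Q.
[Q(γ) : Q] = 4 (equivalently, Q(γ) = Q(√107, √237))

Obviously Q(γ) ⊆ Q(√107, √237), and [Q(√107, √237):Q] = 4 (since 107, 237 are distinct squarefree integers > 1 with 25359 not a perfect square). To show equality we compute the minimal polynomial of γ. From γ = √107 + √237: γ^2 = 107 + 2√(25359) + 237 = 344 + 2√(25359), so γ^2 - 344 = 2√(25359); squaring, (γ^2 - 344)^2 = 4·25359, i.e. γ^4 - 688γ^2 + 118336 - 101436 = 0, i.e. γ^4 - 688γ^2 + 16900 = 0. So γ is a root of x^4 - 688x^2 + 16900. This polynomial is irreducible over Q: it has no rational root (each ±√107 ± √237 is irrational), and any factorization into two quadratics over Q would force √(25359) ∈ Q (pairing opposite roots) or √107, √237 ∈ Q (other pairings), all impossible. Hence [Q(γ):Q] = 4 = [Q(√107, √237):Q], so Q(γ) = Q(√107, √237).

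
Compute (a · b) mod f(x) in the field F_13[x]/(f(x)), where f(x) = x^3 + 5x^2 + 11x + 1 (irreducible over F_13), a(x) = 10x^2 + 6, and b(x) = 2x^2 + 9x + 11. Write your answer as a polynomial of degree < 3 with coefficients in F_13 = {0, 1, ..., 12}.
a · b ≡ 4x^2 + x + 11 (mod f(x))

Multiply in F_13[x]: a(x)·b(x) = (10x^2 + 6)·(2x^2 + 9x + 11) = 7x^4 + 12x^3 + 5x^2 + 2x + 1. This has degree ≥ 3, so divide by f(x) over F_13: 7x^4 + 12x^3 + 5x^2 + 2x + 1 = (7x + 3)·(x^3 + 5x^2 + 11x + 1) + (4x^2 + x + 11). Hence a·b ≡ 4x^2 + x + 11 (mod f). (F_13[x]/(f) is a field with 13^3 = 2197 elements since f is irreducible of degree 3.)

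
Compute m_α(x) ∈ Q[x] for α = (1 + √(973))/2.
m_α(x) = x^2 - x - 243

From 2α - 1 = √(973), squaring gives (2α - 1)^2 = 973, i.e. 4α^2 - 4α + 1 = 973, so α^2 - α + (1 - 973)/4 = 0. Since 973 ≡ 1 (mod 4), (1 - 973)/4 = -243 ∈ Z. The polynomial x^2 - x - 243 has discriminant 1 - 4·(-243) = 973, which is not a perfect square in Q (d = 973 is squarefree and ≠ 1), so x^2 - x - 243 is irreducible over Q. It is the minimal polynomial of α.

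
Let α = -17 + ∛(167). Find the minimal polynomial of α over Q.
m_α(x) = x^3 + 51x^2 + 867x + 4746

Set β = α + 17 = ∛(167), so β^3 = 167. Then (α + 17)^3 - 167 = 0, i.e. α is a root of g(x) = (x + 17)^3 - 167 = x^3 + 51x^2 + 867x + 4746. Since g(x) = h(x + 17) where h(x) = x^3 - 167, and h is irreducible over Q (because 167 is not a perfect cube, so h has no rational root, and a monic cubic with no rational root is irreducible), g is also irreducible (irreducibility is preserved under the substitution x → x + 17). Hence m_α(x) = x^3 + 51x^2 + 867x + 4746.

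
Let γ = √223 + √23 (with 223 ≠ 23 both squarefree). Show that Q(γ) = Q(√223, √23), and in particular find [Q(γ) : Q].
[Q(γ) : Q] = 4 (equivalently, Q(γ) = Q(√223, √23))

Obviously Q(γ) ⊆ Q(√223, √23), and [Q(√223, √23):Q] = 4 (since 223, 23 are distinct squarefree integers > 1 with 5129 not a perfect square). To show equality we compute the minimal polynomial of γ. From γ = √223 + √23: γ^2 = 223 + 2√(5129) + 23 = 246 + 2√(5129), so γ^2 - 246 = 2√(5129); squaring, (γ^2 - 246)^2 = 4·5129, i.e. γ^4 - 492γ^2 + 60516 - 20516 = 0, i.e. γ^4 - 492γ^2 + 40000 = 0. So γ is a root of x^4 - 492x^2 + 40000. This polynomial is irreducible over Q: it has no rational root (each ±√223 ± √23 is irrational), and any factorization into two quadratics over Q would force √(5129) ∈ Q (pairing opposite roots) or √223, √23 ∈ Q (other pairings), all impossible. Hence [Q(γ):Q] = 4 = [Q(√223, √23):Q], so Q(γ) = Q(√223, √23).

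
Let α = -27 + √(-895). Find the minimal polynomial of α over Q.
m_α(x) = x^2 + 54x + 1624

From α + 27 = √(-895), squaring gives (α + 27)^2 = -895, i.e. α^2 + 54α + 729 = -895, so α^2 + 54α + 1624 = 0. The discriminant of x^2 + 54x + 1624 is (54)^2 - 4·(1624) = 2916 - 6496 = -3580, and 4·(-895) is not a perfect square in Q since -895 is squarefree and ≠ 1. Hence x^2 + 54x + 1624 is irreducible over Q and is the minimal polynomial of α.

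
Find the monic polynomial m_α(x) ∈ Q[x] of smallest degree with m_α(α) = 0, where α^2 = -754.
m_α(x) = x^2 + 754

α satisfies α^2 + 754 = 0, so x^2 + 754 annihilates α. Since d = -754 is squarefree and ≠ 1, it is not a perfect square in Q, so x^2 + 754 has no rational root and is therefore irreducible over Q (a degree-2 polynomial over a field is irreducible iff it has no root). Hence m_α(x) = x^2 + 754.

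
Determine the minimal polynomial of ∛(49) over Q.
m_α(x) = x^3 - 49

α satisfies α^3 = 49, so x^3 - 49 annihilates α. By the rational root test, a rational root p/q (in lowest terms) of x^3 - 49 would satisfy p^3 = 49 q^3, forcing q = 1 and p^3 = 49; but 49 is not a perfect cube, contradiction. A monic cubic over Q with no rational root is irreducible (any nontrivial factorization would include a linear factor). Hence x^3 - 49 is the minimal polynomial of α, and in particular [Q(α):Q] = 3.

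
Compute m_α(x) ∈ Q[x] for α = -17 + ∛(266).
m_α(x) = x^3 + 51x^2 + 867x + 4647

Set β = α + 17 = ∛(266), so β^3 = 266. Then (α + 17)^3 - 266 = 0, i.e. α is a root of g(x) = (x + 17)^3 - 266 = x^3 + 51x^2 + 867x + 4647. Since g(x) = h(x + 17) where h(x) = x^3 - 266, and h is irreducible over Q (because 266 is not a perfect cube, so h has no rational root, and a monic cubic with no rational root is irreducible), g is also irreducible (irreducibility is preserved under the substitution x → x + 17). Hence m_α(x) = x^3 + 51x^2 + 867x + 4647.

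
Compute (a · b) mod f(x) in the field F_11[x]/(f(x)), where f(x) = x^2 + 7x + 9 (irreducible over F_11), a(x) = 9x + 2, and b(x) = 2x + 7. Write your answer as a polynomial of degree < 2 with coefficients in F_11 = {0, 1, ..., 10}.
a · b ≡ 7x + 6 (mod f(x))

Multiply in F_11[x]: a(x)·b(x) = (9x + 2)·(2x + 7) = 7x^2 + x + 3. This has degree ≥ 2, so divide by f(x) over F_11: 7x^2 + x + 3 = (7)·(x^2 + 7x + 9) + (7x + 6). Hence a·b ≡ 7x + 6 (mod f). (F_11[x]/(f) is a field with 11^2 = 121 elements since f is irreducible of degree 2.)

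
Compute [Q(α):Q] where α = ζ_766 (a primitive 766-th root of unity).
[Q(α):Q] = 382

The minimal polynomial of ζ_766 over Q is the 766-th cyclotomic polynomial Φ_766(x), which is irreducible over Q and has degree φ(766) = 382. Hence [Q(α):Q] = φ(766) = 382.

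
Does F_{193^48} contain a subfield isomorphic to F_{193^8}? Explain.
Yes: F_{193^8} is a subfield of F_{193^48}

F_{p^m} embeds in F_{p^n} iff m | n (since F_{p^n} is the splitting field of x^(p^n) - x, and F_{p^m} ⊂ F_{p^n} forces p^n to be a power of p^m, i.e. m | n; conversely if m | n then every root of x^(p^m) - x is a root of x^(p^n) - x). Here 8 | 48 (since 48 = 6·8), so F_{193^8} is a subfield of F_{193^48}, and [F_{193^48} : F_{193^8}] = 48/8 = 6.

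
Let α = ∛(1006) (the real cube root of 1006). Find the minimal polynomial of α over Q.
m_α(x) = x^3 - 1006

α satisfies α^3 = 1006, so x^3 - 1006 annihilates α. By the rational root test, a rational root p/q (in lowest terms) of x^3 - 1006 would satisfy p^3 = 1006 q^3, forcing q = 1 and p^3 = 1006; but 1006 is not a perfect cube, contradiction. A monic cubic over Q with no rational root is irreducible (any nontrivial factorization would include a linear factor). Hence x^3 - 1006 is the minimal polynomial of α, and in particular [Q(α):Q] = 3.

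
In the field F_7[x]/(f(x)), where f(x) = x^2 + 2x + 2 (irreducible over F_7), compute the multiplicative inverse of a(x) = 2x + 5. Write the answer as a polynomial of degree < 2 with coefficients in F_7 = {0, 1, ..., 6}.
a(x)^(-1) ≡ 2x + 6 (mod f(x))

Since f is irreducible over F_7, F_7[x]/(f) is a field and a(x) ≠ 0 has an inverse. Apply the extended Euclidean algorithm to f(x) and a(x) in F_7[x]: f(x) = (4x + 5)·a(x) + (5). The last nonzero remainder is the constant 5 = gcd(f, a) in F_7. Back-substituting through the division chain expresses 5 = s(x)·a(x) + t(x)·f(x) with s(x) ≡ 3x + 2 (mod f), so (3x + 2)·a(x) ≡ 5 (mod f). Multiplying by 5^(-1) ≡ 3 in F_7 gives a(x)^(-1) ≡ 3·(3x + 2) ≡ 2x + 6 (mod f). Check: (2x + 5)·(2x + 6) = 4x^2 + x + 2 ≡ 1 (mod x^2 + 2x + 2).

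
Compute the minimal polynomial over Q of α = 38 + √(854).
m_α(x) = x^2 - 76x + 590

From α - 38 = √(854), squaring gives (α - 38)^2 = 854, i.e. α^2 - 76α + 1444 = 854, so α^2 - 76α + 590 = 0. The discriminant of x^2 - 76x + 590 is (-76)^2 - 4·(590) = 5776 - 2360 = 3416, and 4·(854) is not a perfect square in Q since 854 is squarefree and ≠ 1. Hence x^2 - 76x + 590 is irreducible over Q and is the minimal polynomial of α.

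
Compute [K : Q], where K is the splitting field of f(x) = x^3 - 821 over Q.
[K : Q] = 6

The roots of x^3 - 821 are ∛821, ω∛821, ω^2∛821 where ω = e^(2πi/3) is a primitive cube root of unity, so K = Q(∛821, ω). Now [Q(∛821):Q] = 3 (since 821 is not a perfect cube, x^3 - 821 is irreducible) and [Q(ω):Q] = 2. Both 2 and 3 divide [K:Q], and [K:Q] ≤ 3·2 = 6, so [K:Q] = 6. (Equivalently: Q(∛821) ⊂ R but ω ∉ R, so [K : Q(∛821)] = 2.)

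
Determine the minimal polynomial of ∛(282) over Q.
m_α(x) = x^3 - 282

α satisfies α^3 = 282, so x^3 - 282 annihilates α. By the rational root test, a rational root p/q (in lowest terms) of x^3 - 282 would satisfy p^3 = 282 q^3, forcing q = 1 and p^3 = 282; but 282 is not a perfect cube, contradiction. A monic cubic over Q with no rational root is irreducible (any nontrivial factorization would include a linear factor). Hence x^3 - 282 is the minimal polynomial of α, and in particular [Q(α):Q] = 3.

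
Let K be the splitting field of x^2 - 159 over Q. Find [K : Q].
[K : Q] = 2

f(x) = x^2 - 159 factors as (x - √159)(x + √159). The splitting field is K = Q(√159). Since 159 is squarefree and > 1, it is not a perfect square, so x^2 - 159 is irreducible over Q and [Q(√159) : Q] = 2. Hence [K : Q] = 2.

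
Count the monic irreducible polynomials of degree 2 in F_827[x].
There are 341551 monic irreducible polynomials of degree 2 over F_827

Each element of F_{827^2} that lies in no proper subfield is a root of exactly one monic irreducible of degree 2 over F_827, and each such polynomial has 2 distinct roots in F_{827^2}. By Möbius inversion the count is N_827(2) = (1/2) Σ_{d|2} μ(2/d) · 827^d = (1/2)(μ(2)·827^1 + μ(1)·827^2) = 683102/2 = 341551.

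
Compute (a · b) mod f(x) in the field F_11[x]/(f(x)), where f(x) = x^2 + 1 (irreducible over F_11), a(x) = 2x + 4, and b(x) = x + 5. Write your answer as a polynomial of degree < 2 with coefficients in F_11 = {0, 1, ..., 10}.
a · b ≡ 3x + 7 (mod f(x))

Multiply in F_11[x]: a(x)·b(x) = (2x + 4)·(x + 5) = 2x^2 + 3x + 9. This has degree ≥ 2, so divide by f(x) over F_11: 2x^2 + 3x + 9 = (2)·(x^2 + 1) + (3x + 7). Hence a·b ≡ 3x + 7 (mod f). (F_11[x]/(f) is a field with 11^2 = 121 elements since f is irreducible of degree 2.)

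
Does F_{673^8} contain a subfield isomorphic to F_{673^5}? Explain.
No: F_{673^5} is not a subfield of F_{673^8}

F_{p^m} embeds in F_{p^n} iff m | n. Here 5 ∤ 8 (since 8 = 1·5 + 3 with remainder 3 ≠ 0), so F_{673^5} is not a subfield of F_{673^8}. Equivalently: if it were, the tower law would give 5 = [F_{673^5}:F_673] dividing [F_{673^8}:F_673] = 8, contradiction.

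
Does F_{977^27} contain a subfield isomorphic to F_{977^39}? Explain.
No: F_{977^39} is not a subfield of F_{977^27}

F_{p^m} embeds in F_{p^n} iff m | n. Here 39 ∤ 27 (since 27 = 0·39 + 27 with remainder 27 ≠ 0), so F_{977^39} is not a subfield of F_{977^27}. Equivalently: if it were, the tower law would give 39 = [F_{977^39}:F_977] dividing [F_{977^27}:F_977] = 27, contradiction.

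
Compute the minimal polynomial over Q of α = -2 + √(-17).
m_α(x) = x^2 + 4x + 21

From α + 2 = √(-17), squaring gives (α + 2)^2 = -17, i.e. α^2 + 4α + 4 = -17, so α^2 + 4α + 21 = 0. The discriminant of x^2 + 4x + 21 is (4)^2 - 4·(21) = 16 - 84 = -68, and 4·(-17) is not a perfect square in Q since -17 is squarefree and ≠ 1. Hence x^2 + 4x + 21 is irreducible over Q and is the minimal polynomial of α.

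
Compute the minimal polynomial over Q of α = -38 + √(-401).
m_α(x) = x^2 + 76x + 1845

From α + 38 = √(-401), squaring gives (α + 38)^2 = -401, i.e. α^2 + 76α + 1444 = -401, so α^2 + 76α + 1845 = 0. The discriminant of x^2 + 76x + 1845 is (76)^2 - 4·(1845) = 5776 - 7380 = -1604, and 4·(-401) is not a perfect square in Q since -401 is squarefree and ≠ 1. Hence x^2 + 76x + 1845 is irreducible over Q and is the minimal polynomial of α.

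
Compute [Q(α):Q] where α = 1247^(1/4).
[Q(α):Q] = 4

α is a root of x^4 - 1247. By Eisenstein's criterion at the prime p = 29 (which divides the constant term 1247 but p^2 = 841 does not, since 1247 is squarefree), x^4 - 1247 is irreducible over Q. Hence [Q(α):Q] = 4.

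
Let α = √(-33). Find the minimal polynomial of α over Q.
m_α(x) = x^2 + 33

α satisfies α^2 + 33 = 0, so x^2 + 33 annihilates α. Since d = -33 is squarefree and ≠ 1, it is not a perfect square in Q, so x^2 + 33 has no rational root and is therefore irreducible over Q (a degree-2 polynomial over a field is irreducible iff it has no root). Hence m_α(x) = x^2 + 33.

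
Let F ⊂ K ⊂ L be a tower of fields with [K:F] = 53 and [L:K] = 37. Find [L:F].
[L:F] = 1961

The tower law says that for any tower of field extensions F ⊂ K ⊂ L with finite degrees, [L:F] = [L:K] · [K:F]. Here this gives [L:F] = 37 · 53 = 1961.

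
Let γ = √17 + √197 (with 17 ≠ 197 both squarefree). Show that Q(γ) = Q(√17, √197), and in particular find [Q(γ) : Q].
[Q(γ) : Q] = 4 (equivalently, Q(γ) = Q(√17, √197))

Obviously Q(γ) ⊆ Q(√17, √197), and [Q(√17, √197):Q] = 4 (since 17, 197 are distinct squarefree integers > 1 with 3349 not a perfect square). To show equality we compute the minimal polynomial of γ. From γ = √17 + √197: γ^2 = 17 + 2√(3349) + 197 = 214 + 2√(3349), so γ^2 - 214 = 2√(3349); squaring, (γ^2 - 214)^2 = 4·3349, i.e. γ^4 - 428γ^2 + 45796 - 13396 = 0, i.e. γ^4 - 428γ^2 + 32400 = 0. So γ is a root of x^4 - 428x^2 + 32400. This polynomial is irreducible over Q: it has no rational root (each ±√17 ± √197 is irrational), and any factorization into two quadratics over Q would force √(3349) ∈ Q (pairing opposite roots) or √17, √197 ∈ Q (other pairings), all impossible. Hence [Q(γ):Q] = 4 = [Q(√17, √197):Q], so Q(γ) = Q(√17, √197).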